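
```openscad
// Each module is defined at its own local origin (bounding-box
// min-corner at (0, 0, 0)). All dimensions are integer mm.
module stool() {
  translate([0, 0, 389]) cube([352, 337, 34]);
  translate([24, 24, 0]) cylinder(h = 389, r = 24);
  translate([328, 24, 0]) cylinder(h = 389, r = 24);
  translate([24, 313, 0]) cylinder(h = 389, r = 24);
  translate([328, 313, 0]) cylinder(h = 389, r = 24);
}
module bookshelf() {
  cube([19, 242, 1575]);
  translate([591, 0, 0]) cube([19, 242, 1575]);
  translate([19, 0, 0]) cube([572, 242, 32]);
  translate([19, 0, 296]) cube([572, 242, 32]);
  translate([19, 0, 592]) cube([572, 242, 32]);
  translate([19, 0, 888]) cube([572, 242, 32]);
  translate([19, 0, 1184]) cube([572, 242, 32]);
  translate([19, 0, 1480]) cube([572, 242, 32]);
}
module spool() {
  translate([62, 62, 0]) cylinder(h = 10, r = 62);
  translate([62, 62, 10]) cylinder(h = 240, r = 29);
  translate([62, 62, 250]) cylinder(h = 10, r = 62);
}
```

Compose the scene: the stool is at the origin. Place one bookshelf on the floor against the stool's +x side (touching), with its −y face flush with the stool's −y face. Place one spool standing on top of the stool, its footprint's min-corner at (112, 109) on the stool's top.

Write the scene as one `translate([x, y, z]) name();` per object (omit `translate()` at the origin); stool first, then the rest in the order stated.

stool();
translate([352, 0, 0]) bookshelf();
translate([112, 109, 423]) spool();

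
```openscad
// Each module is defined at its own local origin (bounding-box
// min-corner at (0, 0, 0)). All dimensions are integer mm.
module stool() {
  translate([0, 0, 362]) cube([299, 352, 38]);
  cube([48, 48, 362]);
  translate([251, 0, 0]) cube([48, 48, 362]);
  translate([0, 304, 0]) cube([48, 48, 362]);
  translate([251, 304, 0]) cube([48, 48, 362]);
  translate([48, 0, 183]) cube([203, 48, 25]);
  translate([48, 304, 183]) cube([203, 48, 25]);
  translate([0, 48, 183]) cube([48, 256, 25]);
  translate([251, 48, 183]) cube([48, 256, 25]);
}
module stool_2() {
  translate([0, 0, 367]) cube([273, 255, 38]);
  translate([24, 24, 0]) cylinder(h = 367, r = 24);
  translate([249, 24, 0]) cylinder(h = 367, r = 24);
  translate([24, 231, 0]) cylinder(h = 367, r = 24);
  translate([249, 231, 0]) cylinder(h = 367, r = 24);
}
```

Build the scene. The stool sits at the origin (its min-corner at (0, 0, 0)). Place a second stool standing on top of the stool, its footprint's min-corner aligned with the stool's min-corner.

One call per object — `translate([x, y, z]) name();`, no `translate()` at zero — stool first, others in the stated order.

stool();
translate([0, 0, 400]) stool_2();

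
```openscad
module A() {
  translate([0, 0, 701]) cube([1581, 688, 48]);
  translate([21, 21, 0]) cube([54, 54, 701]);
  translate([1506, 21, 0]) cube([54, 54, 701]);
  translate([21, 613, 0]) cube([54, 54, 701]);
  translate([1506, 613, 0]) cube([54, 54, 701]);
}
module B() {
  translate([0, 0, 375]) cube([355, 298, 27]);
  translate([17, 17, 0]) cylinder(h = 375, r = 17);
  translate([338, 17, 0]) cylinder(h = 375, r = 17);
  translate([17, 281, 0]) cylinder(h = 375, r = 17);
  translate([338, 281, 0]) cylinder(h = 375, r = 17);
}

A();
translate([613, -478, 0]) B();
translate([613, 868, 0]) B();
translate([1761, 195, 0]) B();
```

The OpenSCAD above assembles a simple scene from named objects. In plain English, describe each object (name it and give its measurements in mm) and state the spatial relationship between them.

A is a rectangular dining table. The top is 1581×688×48 mm with its upper surface at z = 749 mm. It stands on four 54×54 mm square legs, each inset 21 mm from the nearest pair of top edges, running from the floor to the underside of the top.

B is a four-legged stool. The seat is a 355×298×27 mm slab whose top surface is at z = 402 mm; four round legs, each 34 mm in diameter, run from the floor (z = 0) to the underside of the seat, each leg's axis is inset half a diameter from the nearest pair of seat edges (so the leg's bounding box is flush with the corner).

Three stools sit around the table at the −y, +y, +x sides.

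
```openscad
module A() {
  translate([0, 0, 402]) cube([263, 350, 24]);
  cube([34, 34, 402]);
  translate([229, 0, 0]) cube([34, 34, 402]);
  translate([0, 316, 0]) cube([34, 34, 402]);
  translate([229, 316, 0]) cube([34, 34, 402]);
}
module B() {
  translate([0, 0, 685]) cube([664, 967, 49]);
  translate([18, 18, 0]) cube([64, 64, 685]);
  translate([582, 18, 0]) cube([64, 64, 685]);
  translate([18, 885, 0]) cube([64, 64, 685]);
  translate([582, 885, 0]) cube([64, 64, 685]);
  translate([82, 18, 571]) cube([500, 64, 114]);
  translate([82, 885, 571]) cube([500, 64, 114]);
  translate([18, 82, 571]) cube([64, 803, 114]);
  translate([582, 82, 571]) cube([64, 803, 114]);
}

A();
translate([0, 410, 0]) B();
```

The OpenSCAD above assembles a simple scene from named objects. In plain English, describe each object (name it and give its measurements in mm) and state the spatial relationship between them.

A is a four-legged stool. The seat is a 263×350×24 mm slab whose top surface is at z = 426 mm; four square legs, each 34×34 mm in cross-section, run from the floor (z = 0) to the underside of the seat, each flush with a corner of the seat.

B is a table with a 664×967 mm rectangular top, 49 mm thick, top surface at z = 734 mm, supported by four 64×64 mm square legs, each inset 18 mm from the nearest pair of top edges, running from the floor. Four apron rails, 64 mm thick and 114 mm tall, run between adjacent legs with their top edges flush with the underside of the top and their outer faces flush with the legs' outer faces.

The table is on the floor beside the stool on its +y side.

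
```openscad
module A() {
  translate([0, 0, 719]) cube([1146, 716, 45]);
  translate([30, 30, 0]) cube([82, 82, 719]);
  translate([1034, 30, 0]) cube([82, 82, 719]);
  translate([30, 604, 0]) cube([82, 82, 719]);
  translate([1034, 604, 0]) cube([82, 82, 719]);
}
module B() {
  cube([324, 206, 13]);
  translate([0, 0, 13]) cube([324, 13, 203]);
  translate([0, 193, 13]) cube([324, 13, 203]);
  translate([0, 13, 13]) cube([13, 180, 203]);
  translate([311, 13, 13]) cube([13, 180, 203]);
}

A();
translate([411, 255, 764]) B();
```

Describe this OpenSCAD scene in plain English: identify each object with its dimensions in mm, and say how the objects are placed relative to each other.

A is a table with a 1146×716 mm rectangular top, 45 mm thick, top surface at z = 764 mm, supported by four 82×82 mm square legs, each inset 30 mm from the nearest pair of top edges, running from the floor.

B is an open-topped rectangular box: outside dimensions 324×206×216 mm, with a uniform wall and base thickness of 13 mm. The base is a full 324×206 slab on the floor; four walls sit on top of the base. The front and back walls (the −y and +y sides) span the full width; the two side walls fit between them.

The open box is on top of the table, centred.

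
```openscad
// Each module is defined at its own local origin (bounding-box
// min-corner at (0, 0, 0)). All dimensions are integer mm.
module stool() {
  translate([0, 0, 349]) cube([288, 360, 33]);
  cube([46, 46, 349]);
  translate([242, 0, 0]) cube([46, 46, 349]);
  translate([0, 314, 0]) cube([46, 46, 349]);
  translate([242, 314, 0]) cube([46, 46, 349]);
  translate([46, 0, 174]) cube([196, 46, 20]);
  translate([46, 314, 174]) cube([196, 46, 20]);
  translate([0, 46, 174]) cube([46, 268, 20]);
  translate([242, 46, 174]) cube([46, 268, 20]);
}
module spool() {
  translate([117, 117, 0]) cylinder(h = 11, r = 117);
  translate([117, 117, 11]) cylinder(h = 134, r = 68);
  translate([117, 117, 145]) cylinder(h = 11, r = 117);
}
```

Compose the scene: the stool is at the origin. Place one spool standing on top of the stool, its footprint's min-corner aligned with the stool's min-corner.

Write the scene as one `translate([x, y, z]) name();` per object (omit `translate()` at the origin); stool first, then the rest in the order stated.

stool();
translate([0, 0, 382]) spool();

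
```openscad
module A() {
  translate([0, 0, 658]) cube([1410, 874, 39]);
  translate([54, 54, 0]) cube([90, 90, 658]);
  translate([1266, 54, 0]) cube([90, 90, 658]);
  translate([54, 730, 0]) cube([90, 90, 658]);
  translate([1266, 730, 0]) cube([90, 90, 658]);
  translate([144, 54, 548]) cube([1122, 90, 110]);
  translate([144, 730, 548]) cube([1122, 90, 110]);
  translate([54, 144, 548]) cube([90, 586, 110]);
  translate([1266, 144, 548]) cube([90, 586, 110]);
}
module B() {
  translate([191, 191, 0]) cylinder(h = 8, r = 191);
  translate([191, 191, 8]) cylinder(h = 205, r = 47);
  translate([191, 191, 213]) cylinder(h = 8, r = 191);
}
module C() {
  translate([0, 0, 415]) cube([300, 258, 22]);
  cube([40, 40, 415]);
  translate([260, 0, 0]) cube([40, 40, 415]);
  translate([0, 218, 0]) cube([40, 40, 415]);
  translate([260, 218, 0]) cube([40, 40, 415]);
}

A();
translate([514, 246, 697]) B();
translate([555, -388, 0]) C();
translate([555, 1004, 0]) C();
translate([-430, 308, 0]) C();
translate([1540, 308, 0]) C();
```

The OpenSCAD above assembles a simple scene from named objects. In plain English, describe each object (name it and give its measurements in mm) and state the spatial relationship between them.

A is a rectangular dining table. The top is 1410×874×39 mm with its upper surface at z = 697 mm. It stands on four 90×90 mm square legs, each inset 54 mm from the nearest pair of top edges, running from the floor to the underside of the top. Four apron rails, 90 mm thick and 110 mm tall, run between adjacent legs with their top edges flush with the underside of the top and their outer faces flush with the legs' outer faces.

B is a spool: two coaxial disc flanges of radius 191 mm and thickness 8 mm, joined by a core cylinder of radius 47 mm and height 205 mm. The lower flange rests on z = 0 and the three cylinders share a vertical axis.

C is a four-legged stool. The seat is 300×258 mm, 22 mm thick, top at z = 437 mm. It stands on four square legs, each 40×40 mm in cross-section, from z = 0 to the seat underside, each flush with a corner of the seat.

The spool is on top of the table, centred. Four stools sit around the table at the −y, +y, −x, +x sides.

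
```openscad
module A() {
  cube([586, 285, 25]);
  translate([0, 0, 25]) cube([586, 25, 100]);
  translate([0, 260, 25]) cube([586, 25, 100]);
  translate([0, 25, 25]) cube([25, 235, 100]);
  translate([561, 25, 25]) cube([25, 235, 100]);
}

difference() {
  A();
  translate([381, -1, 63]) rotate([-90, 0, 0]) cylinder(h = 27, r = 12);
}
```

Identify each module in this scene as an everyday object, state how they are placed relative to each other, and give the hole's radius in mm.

A is an open box. The open box has a circular hole through its front wall. The hole's radius is 12 mm.

The subtracted cylinder has r = 12 mm.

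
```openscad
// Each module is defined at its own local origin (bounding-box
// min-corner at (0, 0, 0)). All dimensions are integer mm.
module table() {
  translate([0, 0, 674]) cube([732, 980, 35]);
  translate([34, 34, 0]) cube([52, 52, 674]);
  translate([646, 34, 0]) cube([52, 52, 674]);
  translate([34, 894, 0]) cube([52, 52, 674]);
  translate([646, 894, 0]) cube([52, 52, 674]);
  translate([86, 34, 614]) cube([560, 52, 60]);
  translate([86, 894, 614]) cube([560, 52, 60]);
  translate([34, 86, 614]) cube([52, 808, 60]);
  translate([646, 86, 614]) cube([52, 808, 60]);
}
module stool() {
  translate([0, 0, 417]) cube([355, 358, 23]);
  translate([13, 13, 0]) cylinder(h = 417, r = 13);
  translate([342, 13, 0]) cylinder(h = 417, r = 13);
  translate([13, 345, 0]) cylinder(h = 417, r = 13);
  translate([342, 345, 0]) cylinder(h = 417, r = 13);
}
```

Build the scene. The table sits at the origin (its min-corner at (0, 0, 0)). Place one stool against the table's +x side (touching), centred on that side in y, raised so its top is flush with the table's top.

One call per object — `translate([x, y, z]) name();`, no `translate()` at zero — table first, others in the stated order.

table();
translate([732, 311, 269]) stool();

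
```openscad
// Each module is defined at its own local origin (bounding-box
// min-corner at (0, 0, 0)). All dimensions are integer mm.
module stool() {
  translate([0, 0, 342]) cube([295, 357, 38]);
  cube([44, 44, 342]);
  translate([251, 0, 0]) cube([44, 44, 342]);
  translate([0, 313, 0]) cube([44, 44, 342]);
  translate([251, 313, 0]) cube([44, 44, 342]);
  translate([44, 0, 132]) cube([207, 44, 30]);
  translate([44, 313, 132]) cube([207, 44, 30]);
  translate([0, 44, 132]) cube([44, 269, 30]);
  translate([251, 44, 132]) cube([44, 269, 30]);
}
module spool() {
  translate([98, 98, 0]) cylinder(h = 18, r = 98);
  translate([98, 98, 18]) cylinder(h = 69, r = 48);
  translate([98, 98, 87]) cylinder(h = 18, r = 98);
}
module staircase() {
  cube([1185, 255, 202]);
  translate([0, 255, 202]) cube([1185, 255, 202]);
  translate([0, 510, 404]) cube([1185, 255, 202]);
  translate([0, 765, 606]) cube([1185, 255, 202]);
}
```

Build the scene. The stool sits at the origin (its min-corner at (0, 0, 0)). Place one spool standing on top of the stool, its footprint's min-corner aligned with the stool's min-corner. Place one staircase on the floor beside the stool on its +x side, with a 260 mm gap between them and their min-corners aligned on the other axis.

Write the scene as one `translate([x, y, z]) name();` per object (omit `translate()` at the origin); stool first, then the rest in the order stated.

stool();
translate([0, 0, 380]) spool();
translate([555, 0, 0]) staircase();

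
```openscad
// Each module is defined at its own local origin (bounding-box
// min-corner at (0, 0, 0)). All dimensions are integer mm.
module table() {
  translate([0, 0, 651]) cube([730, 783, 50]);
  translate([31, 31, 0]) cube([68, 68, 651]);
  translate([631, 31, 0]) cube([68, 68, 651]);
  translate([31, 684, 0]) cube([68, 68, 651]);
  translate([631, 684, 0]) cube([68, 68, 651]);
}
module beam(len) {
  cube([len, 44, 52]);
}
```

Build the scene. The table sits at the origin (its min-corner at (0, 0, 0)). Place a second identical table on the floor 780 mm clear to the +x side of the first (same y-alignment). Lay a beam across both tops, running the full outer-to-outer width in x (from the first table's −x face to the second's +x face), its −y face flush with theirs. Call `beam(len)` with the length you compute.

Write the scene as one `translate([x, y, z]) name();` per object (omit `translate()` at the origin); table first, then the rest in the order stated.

table();
translate([1510, 0, 0]) table();
translate([0, 0, 701]) beam(2240);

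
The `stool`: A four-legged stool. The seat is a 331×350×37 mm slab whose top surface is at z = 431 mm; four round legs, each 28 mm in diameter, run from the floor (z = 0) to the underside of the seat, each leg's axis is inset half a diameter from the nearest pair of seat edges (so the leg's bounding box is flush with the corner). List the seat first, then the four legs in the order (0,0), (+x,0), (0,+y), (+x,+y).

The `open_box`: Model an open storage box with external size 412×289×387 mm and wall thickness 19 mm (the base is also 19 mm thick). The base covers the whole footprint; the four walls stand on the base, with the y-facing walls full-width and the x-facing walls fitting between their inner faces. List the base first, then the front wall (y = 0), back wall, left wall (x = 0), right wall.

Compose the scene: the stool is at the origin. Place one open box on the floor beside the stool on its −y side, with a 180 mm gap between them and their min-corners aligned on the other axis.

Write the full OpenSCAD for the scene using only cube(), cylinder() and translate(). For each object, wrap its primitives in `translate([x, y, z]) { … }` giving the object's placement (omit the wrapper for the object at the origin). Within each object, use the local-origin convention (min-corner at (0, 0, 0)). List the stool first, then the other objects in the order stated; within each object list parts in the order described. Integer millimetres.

translate([0, 0, 394]) cube([331, 350, 37]);
translate([14, 14, 0]) cylinder(h = 394, r = 14);
translate([317, 14, 0]) cylinder(h = 394, r = 14);
translate([14, 336, 0]) cylinder(h = 394, r = 14);
translate([317, 336, 0]) cylinder(h = 394, r = 14);
translate([0, -469, 0]) {
  cube([412, 289, 19]);
  translate([0, 0, 19]) cube([412, 19, 368]);
  translate([0, 270, 19]) cube([412, 19, 368]);
  translate([0, 19, 19]) cube([19, 251, 368]);
  translate([393, 19, 19]) cube([19, 251, 368]);
}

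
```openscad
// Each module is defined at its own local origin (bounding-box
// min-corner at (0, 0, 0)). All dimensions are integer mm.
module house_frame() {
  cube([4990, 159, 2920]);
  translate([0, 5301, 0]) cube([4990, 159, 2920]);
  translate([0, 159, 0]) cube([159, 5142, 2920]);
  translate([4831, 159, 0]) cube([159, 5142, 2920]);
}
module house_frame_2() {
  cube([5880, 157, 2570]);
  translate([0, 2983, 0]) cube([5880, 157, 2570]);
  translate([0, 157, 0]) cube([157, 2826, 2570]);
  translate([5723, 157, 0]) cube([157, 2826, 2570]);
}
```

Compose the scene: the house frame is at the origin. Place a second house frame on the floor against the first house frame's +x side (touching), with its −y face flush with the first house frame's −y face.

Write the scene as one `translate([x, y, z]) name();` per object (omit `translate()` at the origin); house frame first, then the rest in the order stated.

house_frame();
translate([4990, 0, 0]) house_frame_2();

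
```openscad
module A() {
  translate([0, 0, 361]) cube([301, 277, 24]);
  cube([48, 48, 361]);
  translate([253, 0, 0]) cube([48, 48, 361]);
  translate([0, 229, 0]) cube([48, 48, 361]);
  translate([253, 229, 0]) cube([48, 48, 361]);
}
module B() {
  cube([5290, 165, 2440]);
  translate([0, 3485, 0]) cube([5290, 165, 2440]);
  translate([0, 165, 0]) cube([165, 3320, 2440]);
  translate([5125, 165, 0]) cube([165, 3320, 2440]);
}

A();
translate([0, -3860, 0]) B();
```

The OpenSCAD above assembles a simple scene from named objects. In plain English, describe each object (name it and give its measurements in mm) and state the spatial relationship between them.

A is a four-legged stool. The seat is 301×277 mm, 24 mm thick, top at z = 385 mm. It stands on four square legs, each 48×48 mm in cross-section, from z = 0 to the seat underside, each flush with a corner of the seat.

B is a box-shaped house frame (walls only): outside footprint 5290×3650 mm, wall height 2440 mm, wall thickness 165 mm. The two y-facing walls run the full x-width; the two x-facing walls fit between the inner faces of the y-facing walls.

The house frame is on the floor beside the stool on its −y side.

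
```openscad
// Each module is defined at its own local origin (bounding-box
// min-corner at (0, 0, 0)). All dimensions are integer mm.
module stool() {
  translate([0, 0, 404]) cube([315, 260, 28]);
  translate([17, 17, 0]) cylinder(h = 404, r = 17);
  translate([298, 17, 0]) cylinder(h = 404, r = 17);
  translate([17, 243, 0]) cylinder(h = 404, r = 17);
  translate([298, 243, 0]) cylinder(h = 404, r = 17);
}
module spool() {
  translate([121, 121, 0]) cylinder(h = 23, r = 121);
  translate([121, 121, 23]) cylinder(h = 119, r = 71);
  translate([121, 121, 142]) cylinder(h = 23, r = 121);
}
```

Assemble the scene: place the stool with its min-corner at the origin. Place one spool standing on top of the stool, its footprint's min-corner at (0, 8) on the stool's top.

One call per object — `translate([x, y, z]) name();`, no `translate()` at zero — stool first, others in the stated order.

stool();
translate([0, 8, 432]) spool();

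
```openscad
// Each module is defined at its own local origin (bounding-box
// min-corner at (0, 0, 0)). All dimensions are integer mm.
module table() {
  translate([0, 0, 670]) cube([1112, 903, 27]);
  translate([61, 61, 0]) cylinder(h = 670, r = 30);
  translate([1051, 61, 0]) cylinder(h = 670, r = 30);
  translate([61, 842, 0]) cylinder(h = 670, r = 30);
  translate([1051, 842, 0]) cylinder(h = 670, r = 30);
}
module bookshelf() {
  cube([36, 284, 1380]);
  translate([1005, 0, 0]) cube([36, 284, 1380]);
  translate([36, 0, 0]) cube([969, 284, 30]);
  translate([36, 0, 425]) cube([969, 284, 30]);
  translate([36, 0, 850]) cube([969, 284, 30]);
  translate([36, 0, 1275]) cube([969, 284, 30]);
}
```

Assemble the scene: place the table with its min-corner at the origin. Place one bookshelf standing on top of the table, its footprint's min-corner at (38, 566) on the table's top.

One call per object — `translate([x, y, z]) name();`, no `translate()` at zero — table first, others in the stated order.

table();
translate([38, 566, 697]) bookshelf();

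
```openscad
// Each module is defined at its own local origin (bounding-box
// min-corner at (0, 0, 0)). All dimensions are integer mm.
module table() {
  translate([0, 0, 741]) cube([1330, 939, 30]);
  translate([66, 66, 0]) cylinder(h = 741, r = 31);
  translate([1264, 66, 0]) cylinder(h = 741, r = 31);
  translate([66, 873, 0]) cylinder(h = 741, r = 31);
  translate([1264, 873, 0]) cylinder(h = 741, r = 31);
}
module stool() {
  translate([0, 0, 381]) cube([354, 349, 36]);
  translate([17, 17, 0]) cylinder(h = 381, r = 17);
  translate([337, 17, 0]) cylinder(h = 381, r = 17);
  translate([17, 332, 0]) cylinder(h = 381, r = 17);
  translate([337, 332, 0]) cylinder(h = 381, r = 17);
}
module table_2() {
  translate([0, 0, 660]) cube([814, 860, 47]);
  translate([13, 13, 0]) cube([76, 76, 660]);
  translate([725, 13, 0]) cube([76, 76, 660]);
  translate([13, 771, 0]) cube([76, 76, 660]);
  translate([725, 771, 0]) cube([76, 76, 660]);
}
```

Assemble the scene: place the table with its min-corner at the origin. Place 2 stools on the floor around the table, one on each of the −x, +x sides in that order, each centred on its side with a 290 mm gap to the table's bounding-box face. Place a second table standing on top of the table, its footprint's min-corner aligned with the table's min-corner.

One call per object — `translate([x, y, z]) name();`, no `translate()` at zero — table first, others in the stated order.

table();
translate([-644, 295, 0]) stool();
translate([1620, 295, 0]) stool();
translate([0, 0, 771]) table_2();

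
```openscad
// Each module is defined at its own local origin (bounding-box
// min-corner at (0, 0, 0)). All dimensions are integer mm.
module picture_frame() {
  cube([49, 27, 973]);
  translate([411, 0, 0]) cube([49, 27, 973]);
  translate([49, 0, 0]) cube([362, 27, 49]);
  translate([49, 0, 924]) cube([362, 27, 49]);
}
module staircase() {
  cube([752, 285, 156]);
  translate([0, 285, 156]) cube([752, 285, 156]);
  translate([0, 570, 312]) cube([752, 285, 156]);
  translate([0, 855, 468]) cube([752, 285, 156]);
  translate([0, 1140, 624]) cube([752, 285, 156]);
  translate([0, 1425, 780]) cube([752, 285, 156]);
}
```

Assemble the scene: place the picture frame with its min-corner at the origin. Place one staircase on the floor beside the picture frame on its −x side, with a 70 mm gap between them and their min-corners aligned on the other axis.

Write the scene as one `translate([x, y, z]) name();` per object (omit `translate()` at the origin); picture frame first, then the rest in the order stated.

picture_frame();
translate([-822, 0, 0]) staircase();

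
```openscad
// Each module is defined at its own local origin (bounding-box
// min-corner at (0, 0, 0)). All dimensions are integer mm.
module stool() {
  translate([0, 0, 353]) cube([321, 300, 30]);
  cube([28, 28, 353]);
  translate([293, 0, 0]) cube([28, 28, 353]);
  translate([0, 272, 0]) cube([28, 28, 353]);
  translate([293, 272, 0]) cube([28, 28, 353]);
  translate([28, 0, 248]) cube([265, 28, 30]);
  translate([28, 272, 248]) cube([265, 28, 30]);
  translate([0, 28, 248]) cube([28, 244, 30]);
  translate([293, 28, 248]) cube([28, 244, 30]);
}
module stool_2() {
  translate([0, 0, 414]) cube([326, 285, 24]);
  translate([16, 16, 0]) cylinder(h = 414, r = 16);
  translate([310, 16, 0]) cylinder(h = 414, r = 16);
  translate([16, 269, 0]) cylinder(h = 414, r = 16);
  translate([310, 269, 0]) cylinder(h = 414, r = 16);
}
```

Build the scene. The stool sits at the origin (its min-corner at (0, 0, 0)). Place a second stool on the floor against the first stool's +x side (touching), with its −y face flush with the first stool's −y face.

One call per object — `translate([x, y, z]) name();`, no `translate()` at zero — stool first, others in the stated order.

stool();
translate([321, 0, 0]) stool_2();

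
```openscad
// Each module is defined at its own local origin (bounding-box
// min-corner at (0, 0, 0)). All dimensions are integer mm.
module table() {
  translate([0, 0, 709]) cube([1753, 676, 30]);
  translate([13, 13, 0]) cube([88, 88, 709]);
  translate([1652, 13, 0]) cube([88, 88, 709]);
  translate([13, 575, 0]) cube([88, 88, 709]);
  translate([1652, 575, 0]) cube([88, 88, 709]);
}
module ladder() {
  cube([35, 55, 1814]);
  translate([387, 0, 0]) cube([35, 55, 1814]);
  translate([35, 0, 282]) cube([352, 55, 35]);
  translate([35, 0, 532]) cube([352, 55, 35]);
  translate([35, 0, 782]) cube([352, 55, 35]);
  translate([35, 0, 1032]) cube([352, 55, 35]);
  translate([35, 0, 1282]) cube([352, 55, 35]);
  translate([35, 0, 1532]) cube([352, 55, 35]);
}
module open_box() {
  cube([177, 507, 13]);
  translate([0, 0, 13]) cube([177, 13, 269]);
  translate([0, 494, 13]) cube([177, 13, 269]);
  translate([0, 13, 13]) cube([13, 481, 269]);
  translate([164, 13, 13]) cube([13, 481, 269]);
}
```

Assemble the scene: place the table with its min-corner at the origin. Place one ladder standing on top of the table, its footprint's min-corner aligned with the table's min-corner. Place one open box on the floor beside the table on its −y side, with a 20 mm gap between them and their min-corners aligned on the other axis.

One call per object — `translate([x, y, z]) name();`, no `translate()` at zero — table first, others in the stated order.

table();
translate([0, 0, 739]) ladder();
translate([0, -527, 0]) open_box();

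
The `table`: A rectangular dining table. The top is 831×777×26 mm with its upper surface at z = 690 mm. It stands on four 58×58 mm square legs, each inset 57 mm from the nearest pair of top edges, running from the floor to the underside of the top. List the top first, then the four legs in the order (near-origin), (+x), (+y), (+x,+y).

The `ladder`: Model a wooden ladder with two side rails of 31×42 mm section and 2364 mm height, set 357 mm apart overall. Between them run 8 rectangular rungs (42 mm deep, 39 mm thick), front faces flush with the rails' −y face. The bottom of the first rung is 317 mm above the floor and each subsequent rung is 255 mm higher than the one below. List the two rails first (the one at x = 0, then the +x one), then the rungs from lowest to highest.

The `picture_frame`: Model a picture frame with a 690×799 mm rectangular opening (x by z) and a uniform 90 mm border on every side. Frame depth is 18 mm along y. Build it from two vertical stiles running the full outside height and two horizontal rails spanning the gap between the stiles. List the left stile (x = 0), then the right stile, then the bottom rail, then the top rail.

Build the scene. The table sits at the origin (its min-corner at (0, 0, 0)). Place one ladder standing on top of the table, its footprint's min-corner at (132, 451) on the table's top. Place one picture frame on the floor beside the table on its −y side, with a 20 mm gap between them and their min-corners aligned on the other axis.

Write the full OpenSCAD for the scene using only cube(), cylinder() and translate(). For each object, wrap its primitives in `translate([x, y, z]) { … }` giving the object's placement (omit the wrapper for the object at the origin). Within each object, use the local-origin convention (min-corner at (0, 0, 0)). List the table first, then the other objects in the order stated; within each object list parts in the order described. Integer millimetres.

translate([0, 0, 664]) cube([831, 777, 26]);
translate([57, 57, 0]) cube([58, 58, 664]);
translate([716, 57, 0]) cube([58, 58, 664]);
translate([57, 662, 0]) cube([58, 58, 664]);
translate([716, 662, 0]) cube([58, 58, 664]);
translate([132, 451, 690]) {
  cube([31, 42, 2364]);
  translate([326, 0, 0]) cube([31, 42, 2364]);
  translate([31, 0, 317]) cube([295, 42, 39]);
  translate([31, 0, 572]) cube([295, 42, 39]);
  translate([31, 0, 827]) cube([295, 42, 39]);
  translate([31, 0, 1082]) cube([295, 42, 39]);
  translate([31, 0, 1337]) cube([295, 42, 39]);
  translate([31, 0, 1592]) cube([295, 42, 39]);
  translate([31, 0, 1847]) cube([295, 42, 39]);
  translate([31, 0, 2102]) cube([295, 42, 39]);
}
translate([0, -38, 0]) {
  cube([90, 18, 979]);
  translate([780, 0, 0]) cube([90, 18, 979]);
  translate([90, 0, 0]) cube([690, 18, 90]);
  translate([90, 0, 889]) cube([690, 18, 90]);
}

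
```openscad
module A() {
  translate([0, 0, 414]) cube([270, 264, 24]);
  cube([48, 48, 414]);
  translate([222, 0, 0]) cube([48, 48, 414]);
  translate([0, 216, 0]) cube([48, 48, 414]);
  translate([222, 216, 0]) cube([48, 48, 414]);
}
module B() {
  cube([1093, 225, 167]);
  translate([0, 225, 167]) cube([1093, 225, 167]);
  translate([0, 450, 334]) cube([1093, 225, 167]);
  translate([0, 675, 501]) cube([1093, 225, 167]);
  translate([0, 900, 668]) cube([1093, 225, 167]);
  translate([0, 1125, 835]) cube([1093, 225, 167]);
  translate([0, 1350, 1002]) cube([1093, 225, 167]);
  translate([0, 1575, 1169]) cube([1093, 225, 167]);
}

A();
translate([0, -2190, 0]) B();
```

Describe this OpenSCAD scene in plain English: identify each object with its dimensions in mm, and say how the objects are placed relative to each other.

A is a four-legged stool. The seat is a 270×264×24 mm slab whose top surface is at z = 438 mm; four square legs, each 48×48 mm in cross-section, run from the floor (z = 0) to the underside of the seat, each flush with a corner of the seat.

B is a run of 8 identical solid stair steps. Each tread is 1093×225 mm and each step block is 167 mm high. Step 1 rests on the floor; step k is offset from step 1 by (k−1)×225 mm in y and (k−1)×167 mm in z.

The staircase is on the floor beside the stool on its −y side.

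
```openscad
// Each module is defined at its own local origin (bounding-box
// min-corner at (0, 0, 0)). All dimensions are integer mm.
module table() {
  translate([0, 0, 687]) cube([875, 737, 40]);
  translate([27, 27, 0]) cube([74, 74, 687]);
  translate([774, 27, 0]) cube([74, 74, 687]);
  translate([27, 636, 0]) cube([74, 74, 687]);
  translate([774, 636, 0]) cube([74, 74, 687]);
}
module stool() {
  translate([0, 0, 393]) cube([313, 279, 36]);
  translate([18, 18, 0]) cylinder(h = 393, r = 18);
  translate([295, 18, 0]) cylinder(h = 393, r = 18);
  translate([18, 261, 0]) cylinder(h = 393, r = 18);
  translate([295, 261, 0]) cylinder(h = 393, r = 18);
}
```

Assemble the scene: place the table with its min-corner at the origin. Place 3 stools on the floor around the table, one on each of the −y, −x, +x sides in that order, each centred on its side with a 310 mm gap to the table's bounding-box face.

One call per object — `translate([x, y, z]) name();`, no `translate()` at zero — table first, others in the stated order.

table();
translate([281, -589, 0]) stool();
translate([-623, 229, 0]) stool();
translate([1185, 229, 0]) stool();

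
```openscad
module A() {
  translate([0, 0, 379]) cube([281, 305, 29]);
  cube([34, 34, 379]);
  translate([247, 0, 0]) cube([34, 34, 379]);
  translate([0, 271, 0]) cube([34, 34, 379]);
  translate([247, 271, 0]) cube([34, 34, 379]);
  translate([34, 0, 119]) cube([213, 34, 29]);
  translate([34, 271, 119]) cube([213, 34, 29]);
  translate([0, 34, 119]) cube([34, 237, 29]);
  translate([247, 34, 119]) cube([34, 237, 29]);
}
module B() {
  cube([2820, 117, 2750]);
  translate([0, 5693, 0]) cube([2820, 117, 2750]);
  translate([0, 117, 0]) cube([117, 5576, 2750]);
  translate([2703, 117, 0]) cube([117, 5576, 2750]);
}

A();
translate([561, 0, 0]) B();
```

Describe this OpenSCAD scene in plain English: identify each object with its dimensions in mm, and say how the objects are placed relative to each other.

A is a four-legged stool. The seat is 281×305 mm, 29 mm thick, top at z = 408 mm. It stands on four square legs, each 34×34 mm in cross-section, from z = 0 to the seat underside, each flush with a corner of the seat. Four stretchers, 34 mm wide and 29 mm tall, connect adjacent legs with their undersides at z = 119 mm, each running between the inner faces of the legs it joins and aligned with the legs' outer faces on the other axis.

B is a box-shaped house frame (walls only): outside footprint 2820×5810 mm, wall height 2750 mm, wall thickness 117 mm. The two y-facing walls run the full x-width; the two x-facing walls fit between the inner faces of the y-facing walls.

The house frame is on the floor beside the stool on its +x side.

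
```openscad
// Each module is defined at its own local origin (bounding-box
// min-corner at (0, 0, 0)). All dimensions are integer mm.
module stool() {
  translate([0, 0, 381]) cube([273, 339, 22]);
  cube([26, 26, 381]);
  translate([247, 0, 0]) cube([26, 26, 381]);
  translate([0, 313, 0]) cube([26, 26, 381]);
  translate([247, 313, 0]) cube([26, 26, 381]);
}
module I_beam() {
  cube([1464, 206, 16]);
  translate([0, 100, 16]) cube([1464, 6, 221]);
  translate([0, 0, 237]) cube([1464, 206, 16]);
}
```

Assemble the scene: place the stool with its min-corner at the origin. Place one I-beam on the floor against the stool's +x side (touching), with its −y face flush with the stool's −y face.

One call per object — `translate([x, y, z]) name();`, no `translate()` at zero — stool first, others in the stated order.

stool();
translate([273, 0, 0]) I_beam();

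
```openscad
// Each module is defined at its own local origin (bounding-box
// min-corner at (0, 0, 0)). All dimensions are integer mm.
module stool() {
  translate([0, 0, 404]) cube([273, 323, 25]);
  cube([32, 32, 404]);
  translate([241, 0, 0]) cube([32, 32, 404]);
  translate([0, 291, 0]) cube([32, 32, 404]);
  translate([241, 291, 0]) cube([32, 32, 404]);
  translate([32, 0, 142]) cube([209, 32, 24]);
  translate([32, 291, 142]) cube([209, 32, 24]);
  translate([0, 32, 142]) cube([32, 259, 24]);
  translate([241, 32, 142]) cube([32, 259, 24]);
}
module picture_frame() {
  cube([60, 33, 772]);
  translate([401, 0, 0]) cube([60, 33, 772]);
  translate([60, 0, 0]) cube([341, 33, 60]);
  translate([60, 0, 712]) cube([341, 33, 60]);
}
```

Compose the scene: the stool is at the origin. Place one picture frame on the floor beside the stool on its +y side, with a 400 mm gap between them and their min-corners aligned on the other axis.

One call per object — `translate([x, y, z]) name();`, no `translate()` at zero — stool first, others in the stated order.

stool();
translate([0, 723, 0]) picture_frame();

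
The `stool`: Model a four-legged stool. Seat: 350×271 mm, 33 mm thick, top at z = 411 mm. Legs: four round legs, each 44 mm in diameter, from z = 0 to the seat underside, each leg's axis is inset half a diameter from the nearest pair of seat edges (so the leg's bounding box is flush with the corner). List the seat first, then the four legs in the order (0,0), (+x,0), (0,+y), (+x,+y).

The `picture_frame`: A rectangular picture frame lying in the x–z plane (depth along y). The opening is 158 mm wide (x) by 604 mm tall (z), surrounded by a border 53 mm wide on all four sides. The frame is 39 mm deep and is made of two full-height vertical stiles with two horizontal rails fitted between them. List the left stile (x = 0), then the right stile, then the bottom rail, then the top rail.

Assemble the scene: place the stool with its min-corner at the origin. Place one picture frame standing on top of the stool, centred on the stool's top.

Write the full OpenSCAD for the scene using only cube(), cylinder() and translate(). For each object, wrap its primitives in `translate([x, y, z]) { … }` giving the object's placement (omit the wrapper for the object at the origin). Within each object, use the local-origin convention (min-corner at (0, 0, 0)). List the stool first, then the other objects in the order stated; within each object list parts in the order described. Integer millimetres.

translate([0, 0, 378]) cube([350, 271, 33]);
translate([22, 22, 0]) cylinder(h = 378, r = 22);
translate([328, 22, 0]) cylinder(h = 378, r = 22);
translate([22, 249, 0]) cylinder(h = 378, r = 22);
translate([328, 249, 0]) cylinder(h = 378, r = 22);
translate([43, 116, 411]) {
  cube([53, 39, 710]);
  translate([211, 0, 0]) cube([53, 39, 710]);
  translate([53, 0, 0]) cube([158, 39, 53]);
  translate([53, 0, 657]) cube([158, 39, 53]);
}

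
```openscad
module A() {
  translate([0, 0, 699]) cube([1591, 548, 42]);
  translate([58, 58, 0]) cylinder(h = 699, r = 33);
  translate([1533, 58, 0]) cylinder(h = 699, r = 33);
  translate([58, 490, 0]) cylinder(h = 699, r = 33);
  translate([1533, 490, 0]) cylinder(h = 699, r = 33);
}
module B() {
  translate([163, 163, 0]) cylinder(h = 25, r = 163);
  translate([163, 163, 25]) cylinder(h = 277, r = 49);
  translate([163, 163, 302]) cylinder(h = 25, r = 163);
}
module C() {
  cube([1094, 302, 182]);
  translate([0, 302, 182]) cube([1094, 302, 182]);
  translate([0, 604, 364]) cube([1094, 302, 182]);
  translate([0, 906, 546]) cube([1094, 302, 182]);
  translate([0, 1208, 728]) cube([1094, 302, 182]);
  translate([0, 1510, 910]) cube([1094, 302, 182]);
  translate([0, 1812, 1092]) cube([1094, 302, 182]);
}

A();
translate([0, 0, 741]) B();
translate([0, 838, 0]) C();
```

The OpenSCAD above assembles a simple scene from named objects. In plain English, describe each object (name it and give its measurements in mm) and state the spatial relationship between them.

A is a table with a 1591×548 mm rectangular top, 42 mm thick, top surface at z = 741 mm, supported by four round legs of 66 mm diameter, each leg's bounding box inset 25 mm from the nearest pair of top edges, running from the floor.

B is a spool: two coaxial disc flanges of radius 163 mm and thickness 25 mm, joined by a core cylinder of radius 49 mm and height 277 mm. The lower flange rests on z = 0 and the three cylinders share a vertical axis.

C is a straight staircase of 7 solid steps. Each step is 1094 mm wide (x), 302 mm deep (y, the going) and 182 mm tall (the rise). The first step rests on the floor; each subsequent step sits one going further in +y and one rise higher in +z, directly behind and above the previous step with no overlap.

The spool is on top of the table. The staircase is on the floor beside the table on its +y side.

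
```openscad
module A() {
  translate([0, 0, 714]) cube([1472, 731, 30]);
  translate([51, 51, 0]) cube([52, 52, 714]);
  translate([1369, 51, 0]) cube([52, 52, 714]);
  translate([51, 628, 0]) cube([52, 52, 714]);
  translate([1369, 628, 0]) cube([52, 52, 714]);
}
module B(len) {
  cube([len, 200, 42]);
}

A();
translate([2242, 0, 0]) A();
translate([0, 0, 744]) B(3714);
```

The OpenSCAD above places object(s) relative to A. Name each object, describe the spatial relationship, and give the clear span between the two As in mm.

Second table starts at x = 2242; first ends at x = 1472; clear span = 2242 − 1472 = 770 mm.

A is a table. B is a beam. A beam spans the tops of two tables. The clear span between the two tables is 770 mm.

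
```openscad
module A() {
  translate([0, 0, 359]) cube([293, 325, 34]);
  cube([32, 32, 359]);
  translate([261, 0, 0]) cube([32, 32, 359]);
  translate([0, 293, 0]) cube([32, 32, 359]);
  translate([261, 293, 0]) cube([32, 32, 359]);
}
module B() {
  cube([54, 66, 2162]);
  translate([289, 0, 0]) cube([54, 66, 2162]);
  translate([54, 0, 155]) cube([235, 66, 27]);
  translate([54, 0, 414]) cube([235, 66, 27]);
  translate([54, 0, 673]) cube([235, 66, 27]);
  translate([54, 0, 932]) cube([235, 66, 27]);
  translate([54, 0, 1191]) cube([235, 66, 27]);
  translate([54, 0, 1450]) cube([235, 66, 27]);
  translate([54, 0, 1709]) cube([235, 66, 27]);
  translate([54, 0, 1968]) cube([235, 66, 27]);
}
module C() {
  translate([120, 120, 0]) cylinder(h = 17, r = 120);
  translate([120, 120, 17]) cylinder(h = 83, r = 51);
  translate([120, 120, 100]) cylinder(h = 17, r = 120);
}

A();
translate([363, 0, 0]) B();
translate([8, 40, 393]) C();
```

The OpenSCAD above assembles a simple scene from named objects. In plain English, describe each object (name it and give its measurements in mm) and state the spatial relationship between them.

A is a four-legged stool. The seat is 293×325 mm, 34 mm thick, top at z = 393 mm. It stands on four square legs, each 32×32 mm in cross-section, from z = 0 to the seat underside, each flush with a corner of the seat.

B is a wooden ladder with two side rails of 54×66 mm section and 2162 mm height, set 343 mm apart overall. Between them run 8 rectangular rungs (66 mm deep, 27 mm thick), front faces flush with the rails' −y face. The bottom of the first rung is 155 mm above the floor and each subsequent rung is 259 mm higher than the one below.

C is a spool: two coaxial disc flanges of radius 120 mm and thickness 17 mm, joined by a core cylinder of radius 51 mm and height 83 mm. The lower flange rests on z = 0 and the three cylinders share a vertical axis.

The ladder is on the floor beside the stool on its +x side. The spool is on top of the stool.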